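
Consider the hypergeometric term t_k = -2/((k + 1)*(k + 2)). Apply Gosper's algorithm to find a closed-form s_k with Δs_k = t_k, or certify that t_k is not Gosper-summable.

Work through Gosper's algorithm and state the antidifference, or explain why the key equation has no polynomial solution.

s_k = -2*k/(k + 1)

t_(k+1)/t_k = (k + 1)/(k + 3).
Take A(k)=k + 1, B(k)=k + 3, C(k)=1.
f must satisfy (k + 1)·f(k+1) − (k + 2)·f(k) = 1.
Degrees (1,1,0) ⇒ d ≤ 1.
A polynomial solution: f(k) = k.
R(k) = B(k−1)·f(k)/C(k) = k*(k + 2); s_k = R·t_k = -2*k/(k + 1).
Δs = -2/(k**2 + 3*k + 2), as required.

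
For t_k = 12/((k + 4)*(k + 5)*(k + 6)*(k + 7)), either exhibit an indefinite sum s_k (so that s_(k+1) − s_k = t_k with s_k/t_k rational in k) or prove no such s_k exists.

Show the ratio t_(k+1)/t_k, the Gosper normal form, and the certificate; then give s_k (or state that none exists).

r(k) = (k + 4)/(k + 8) after simplifying.
A = k + 4, B = k + 8, C = 1.
f must satisfy (k + 4)·f(k+1) − (k + 7)·f(k) = 1.
deg f ≤ 3 (via 1,1,0).
Solve for f: f(k) = k*(k**2 + 15*k + 74)/360 (degree 3 ≤ 3).
R(k) = B(k−1)·f(k)/C(k) = k*(k + 7)*(k**2 + 15*k + 74)/360; s_k = R·t_k = k*(k**2 + 15*k + 74)/(30*(k + 4)*(k + 5)*(k + 6)).
s_(k+1) − s_k = 12/(k**4 + 22*k**3 + 179*k**2 + 638*k + 840) = t_k.

s_k = k*(k**2 + 15*k + 74)/(30*(k + 4)*(k + 5)*(k + 6))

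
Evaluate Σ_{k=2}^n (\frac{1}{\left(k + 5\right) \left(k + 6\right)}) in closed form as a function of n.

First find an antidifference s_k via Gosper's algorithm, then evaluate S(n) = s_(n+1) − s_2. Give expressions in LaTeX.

Ratio r(k) = (k + 5)/(k + 7).
Gosper form: A/B · C(k+1)/C(k) with A=k + 5, B=k + 7, C=1.
Solve (k + 5)·f(k+1) − (k + 6)·f(k) = 1.
d = 1 from the (1,1,0) case.
Match coefficients ⇒ f(k) = k/5.
So s_k = (B(k−1)f/C)·t_k = (k*(k + 6)/5)·t_k = k/(5*(k + 5)).
Check: Δs_k = 1/(k**2 + 11*k + 30). ✓
Evaluate: s_(n+1) = (n + 1)/(5*(n + 6)); subtract s_(2) = 2/35 ⇒ S(n) = (n - 1)/(7*(n + 6)).

S(n) = \frac{n - 1}{7 \left(n + 6\right)}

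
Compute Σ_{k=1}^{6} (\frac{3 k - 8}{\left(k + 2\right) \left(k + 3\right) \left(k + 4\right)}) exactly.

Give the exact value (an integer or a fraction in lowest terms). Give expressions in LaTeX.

t_(k+1)/t_k = (k + 2)*(3*k - 5)/((k + 5)*(3*k - 8)).
So A=k + 2 and B=k + 5, with C=k - 8/3.
Key eq: (k + 2)·f(k+1) = (k + 4)·f(k) + (k - 8/3).
Bound: deg f ≤ 2.
Solve for f: f(k) = -k*(k + 23)/18 (degree 2 ≤ 2).
So s_k = (B(k−1)f/C)·t_k = (-k*(k + 4)*(k + 23)/(6*(3*k - 8)))·t_k = k*(-k - 23)/(6*(k + 2)*(k + 3)).
Check: Δs_k = (3*k - 8)/(k**3 + 9*k**2 + 26*k + 24). ✓
Σ_(k=1)^(6) t_k = s_(7) − s_(1) = -7/18 − (-1/3) = -1/18.

Σ = -1/18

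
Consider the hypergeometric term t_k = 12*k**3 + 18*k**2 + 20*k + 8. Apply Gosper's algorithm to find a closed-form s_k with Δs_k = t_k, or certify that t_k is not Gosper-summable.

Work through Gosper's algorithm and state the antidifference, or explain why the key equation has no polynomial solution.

r(k) = (6*k**3 + 27*k**2 + 46*k + 29)/(6*k**3 + 9*k**2 + 10*k + 4) after simplifying.
Factor: A=1; B=1; C=k**3 + 3*k**2/2 + 5*k/3 + 2/3.
Solve (1)·f(k+1) − (1)·f(k) = k**3 + 3*k**2/2 + 5*k/3 + 2/3.
deg f ≤ 4 (via 0,0,3).
Solving with deg f ≤ 4: f(k) = k*(3*k**3 + 4*k + 1)/12.
Get s_k = R·t_k = k*(3*k**3 + 4*k + 1) with R(k) = B(k−1)f(k)/C(k) = k*(3*k**3 + 4*k + 1)/(2*(6*k**3 + 9*k**2 + 10*k + 4)).
s_(k+1) − s_k = 12*k**3 + 18*k**2 + 20*k + 8 = t_k.

s_k = k*(3*k**3 + 4*k + 1)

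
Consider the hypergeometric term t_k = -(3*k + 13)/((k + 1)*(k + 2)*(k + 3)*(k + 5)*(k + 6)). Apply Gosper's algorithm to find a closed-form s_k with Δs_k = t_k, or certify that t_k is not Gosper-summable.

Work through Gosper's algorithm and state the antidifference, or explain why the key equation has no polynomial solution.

Compute t_(k+1)/t_k: get (k + 1)*(k + 5)*(3*k + 16)/((k + 4)*(k + 7)*(3*k + 13)).
Factor: A=k + 1; B=k + 7; C=k**2 + 25*k/3 + 52/3.
Solve (k + 1)·f(k+1) − (k + 6)·f(k) = k**2 + 25*k/3 + 52/3.
deg f ≤ 5 (via 1,1,2).
A polynomial solution: f(k) = k*(k + 3)*(k + 4)*(k**2 + 8*k + 17)/30.
Certificate R = B(k−1)f/C = k*(k + 3)*(k + 6)*(k**2 + 8*k + 17)/(10*(3*k + 13)) gives s_k = k*(-k**2 - 8*k - 17)/(10*(k**3 + 8*k**2 + 17*k + 10)).
Verify: (-3*k - 13)/(k**5 + 17*k**4 + 107*k**3 + 307*k**2 + 396*k + 180) matches t_k.

s_k = k*(-k**2 - 8*k - 17)/(10*(k**3 + 8*k**2 + 17*k + 10))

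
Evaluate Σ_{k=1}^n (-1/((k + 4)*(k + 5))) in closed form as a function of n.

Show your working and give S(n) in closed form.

S(n) = -n/(5*n + 25)

Ratio r(k) = (k + 4)/(k + 6).
Factor: A=k + 4; B=k + 6; C=1.
Need (k + 4)·f(k+1) − (k + 5)·f(k) = 1.
Degrees (1,1,0) ⇒ d ≤ 1.
Solving with deg f ≤ 1: f(k) = k/4.
Get s_k = R·t_k = -k/(4*k + 16) with R(k) = B(k−1)f(k)/C(k) = k*(k + 5)/4.
Δs = -1/(k**2 + 9*k + 20), as required.
s_(n+1) = (-n - 1)/(4*(n + 5)) and s_(1) = -1/20, so S(n) = -n/(5*n + 25).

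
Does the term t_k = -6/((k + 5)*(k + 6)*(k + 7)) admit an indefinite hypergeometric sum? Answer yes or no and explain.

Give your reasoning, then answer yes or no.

r(k) = (k + 5)/(k + 8) after simplifying.
So A=k + 5 and B=k + 8, with C=1.
Key eq: (k + 5)·f(k+1) = (k + 7)·f(k) + (1).
deg f ≤ 2 (via 1,1,0).
Match coefficients ⇒ f(k) = k*(k + 11)/60.
So s_k = (B(k−1)f/C)·t_k = (k*(k + 7)*(k + 11)/60)·t_k = k*(-k - 11)/(10*(k + 5)*(k + 6)).
s_(k+1) − s_k = -6/(k**3 + 18*k**2 + 107*k + 210) = t_k.

Yes. s_k = k*(-k - 11)/(10*(k + 5)*(k + 6)).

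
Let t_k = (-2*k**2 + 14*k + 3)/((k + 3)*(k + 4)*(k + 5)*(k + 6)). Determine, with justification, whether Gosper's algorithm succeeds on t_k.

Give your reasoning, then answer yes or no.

Ratio r(k) = (2*k**3 - 4*k**2 - 45*k - 45)/(2*k**3 - 101*k - 21).
Normal form (A,B,C) = (k + 3, k + 7, k**2 - 7*k - 3/2).
Key eq: (k + 3)·f(k+1) = (k + 6)·f(k) + (k**2 - 7*k - 3/2).
Degrees (1,1,2) ⇒ d ≤ 3.
Solving with deg f ≤ 3: f(k) = k*(k**2 - 108*k + 47)/120.
So s_k = (B(k−1)f/C)·t_k = (k*(k + 6)*(k**2 - 108*k + 47)/(60*(2*k**2 - 14*k - 3)))·t_k = k*(-k**2 + 108*k - 47)/(60*(k + 3)*(k + 4)*(k + 5)).
Verify: (-2*k**2 + 14*k + 3)/(k**4 + 18*k**3 + 119*k**2 + 342*k + 360) matches t_k.

Yes. s_k = k*(-k**2 + 108*k - 47)/(60*(k + 3)*(k + 4)*(k + 5)).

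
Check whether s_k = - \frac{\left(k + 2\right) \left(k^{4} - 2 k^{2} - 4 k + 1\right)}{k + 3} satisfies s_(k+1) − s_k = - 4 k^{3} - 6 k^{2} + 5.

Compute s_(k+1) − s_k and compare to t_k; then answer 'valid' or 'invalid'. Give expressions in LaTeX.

Invalid: residual \frac{3 k^{4} + 18 k^{3} + 20 k^{2} - k - 16}{k^{2} + 7 k + 12} ≠ 0.

s_(k+1) = (k + 3)*(4*k - (k + 1)**4 + 2*(k + 1)**2 + 3)/(k + 4)
s_(k+1) − s_k = (-4*k**5 - 31*k**4 - 72*k**3 - 47*k**2 + 34*k + 44)/(k**2 + 7*k + 12)
(s_(k+1) − s_k) − t_k = (3*k**4 + 18*k**3 + 20*k**2 - k - 16)/(k**2 + 7*k + 12)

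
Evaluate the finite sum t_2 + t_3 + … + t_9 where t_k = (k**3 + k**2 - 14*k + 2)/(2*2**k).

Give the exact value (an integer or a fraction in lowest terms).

Ratio r(k) = (k**3 + 4*k**2 - 9*k - 10)/(2*(k**3 + k**2 - 14*k + 2)).
Normal form (A,B,C) = (1/2, 1, k**3 + k**2 - 14*k + 2).
Need (1/2)·f(k+1) − (1)·f(k) = k**3 + k**2 - 14*k + 2.
deg f ≤ 3 (via 0,0,3).
Solving with deg f ≤ 3: f(k) = -2*(k**3 + 4*k**2 - 3*k + 4).
Get s_k = R·t_k = (-k**3 - 4*k**2 + 3*k - 4)/2**k with R(k) = B(k−1)f(k)/C(k) = -2*(k**3 + 4*k**2 - 3*k + 4)/(k**3 + k**2 - 14*k + 2).
Δs = (k**3 + k**2 - 14*k + 2)/(2*2**k), as required.
Σ_(k=2)^(9) t_k = s_(10) − s_(2) = -687/512 − (-11/2) = 2129/512.

Σ = 2129/512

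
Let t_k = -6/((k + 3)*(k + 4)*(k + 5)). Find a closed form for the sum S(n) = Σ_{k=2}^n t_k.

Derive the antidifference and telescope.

Step 1: r(k) = (k + 3)/(k + 6).
So A=k + 3 and B=k + 6, with C=1.
Set up (k + 3)·f(k+1) − (k + 5)·f(k) − (1) = 0.
From deg A=1, deg B=1, deg C=0: d=2.
A polynomial solution: f(k) = k*(k + 7)/24.
So s_k = (B(k−1)f/C)·t_k = (k*(k + 5)*(k + 7)/24)·t_k = k*(-k - 7)/(4*(k + 3)*(k + 4)).
Δs = -6/(k**3 + 12*k**2 + 47*k + 60), as required.
Telescope: S(n) = s_(n+1) − s_(2) = (-n**2 - 9*n - 8)/(4*(n**2 + 9*n + 20)) − (-3/20) = (-n**2 - 9*n + 10)/(10*(n**2 + 9*n + 20)).

S(n) = (-n**2 - 9*n + 10)/(10*(n**2 + 9*n + 20))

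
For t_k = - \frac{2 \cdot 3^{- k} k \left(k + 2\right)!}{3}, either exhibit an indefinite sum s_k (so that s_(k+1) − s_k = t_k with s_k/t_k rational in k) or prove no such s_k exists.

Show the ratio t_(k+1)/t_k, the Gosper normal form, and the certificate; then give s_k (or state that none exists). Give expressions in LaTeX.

s_k = - 2 \cdot 3^{- k} \left(k + 2\right)!

Compute t_(k+1)/t_k: get (k + 1)*(k + 3)/(3*k).
A = k/3 + 1, B = 1, C = k.
Solve (k/3 + 1)·f(k+1) − (1)·f(k) = k.
deg f ≤ 0 (via 1,0,1).
Solve for f: f(k) = 3 (degree 0 ≤ 0).
So s_k = (B(k−1)f/C)·t_k = (3/k)·t_k = -2*factorial(k + 2)/3**k.
Verify: -2*k*factorial(k + 2)/(3*3**k) matches t_k.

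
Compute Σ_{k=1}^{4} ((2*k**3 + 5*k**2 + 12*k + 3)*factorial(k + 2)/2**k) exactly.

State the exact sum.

r(k) = (2*k**4 + 17*k**3 + 61*k**2 + 106*k + 66)/(2*(2*k**3 + 5*k**2 + 12*k + 3)) after simplifying.
Gosper form: A/B · C(k+1)/C(k) with A=k/2 + 3/2, B=1, C=k**3 + 5*k**2/2 + 6*k + 3/2.
Need (k/2 + 3/2)·f(k+1) − (1)·f(k) = k**3 + 5*k**2/2 + 6*k + 3/2.
Bound: deg f ≤ 2.
Coefficient equations give f(k) = k*(2*k - 1).
Certificate R = B(k−1)f/C = 2*k*(2*k - 1)/(2*k**3 + 5*k**2 + 12*k + 3) gives s_k = 2**(1 - k)*k*(2*k - 1)*factorial(k + 2).
Δs = (2*k**3 + 5*k**2 + 12*k + 3)*factorial(k + 2)/2**k, as required.
Σ_(k=1)^(4) t_k = s_(5) − s_(1) = 14175 − (6) = 14169.

Σ = 14169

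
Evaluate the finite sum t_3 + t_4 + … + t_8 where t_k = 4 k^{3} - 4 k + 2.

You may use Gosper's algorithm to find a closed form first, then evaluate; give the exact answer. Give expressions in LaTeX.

Σ = 5028

Compute t_(k+1)/t_k: get (-2*k + 2*(k + 1)**3 - 1)/(2*k**3 - 2*k + 1).
Take A(k)=1, B(k)=1, C(k)=k**3 - k + 1/2.
Need (1)·f(k+1) − (1)·f(k) = k**3 - k + 1/2.
Bound: deg f ≤ 4.
Coefficient equations give f(k) = k*(k**3 - 2*k**2 - k + 4)/4.
Get s_k = R·t_k = k*(k**3 - 2*k**2 - k + 4) with R(k) = B(k−1)f(k)/C(k) = k*(k**3 - 2*k**2 - k + 4)/(2*(2*k**3 - 2*k + 1)).
Δs = 4*k**3 - 4*k + 2, as required.
Sum = s_(9) − s_(3); s_(9) = 5058, s_(3) = 30 ⇒ 5028.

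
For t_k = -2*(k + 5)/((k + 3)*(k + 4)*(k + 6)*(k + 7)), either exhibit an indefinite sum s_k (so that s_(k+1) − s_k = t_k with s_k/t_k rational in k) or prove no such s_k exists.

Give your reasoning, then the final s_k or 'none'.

The ratio is (k + 3)*(k + 6)**2/((k + 5)**2*(k + 8)).
Factor: A=k + 3; B=k + 8; C=k**2 + 10*k + 25.
Need (k + 3)·f(k+1) − (k + 7)·f(k) = k**2 + 10*k + 25.
From deg A=1, deg B=1, deg C=2: d=4.
Solving with deg f ≤ 4: f(k) = k*(k + 4)*(k + 5)*(k + 9)/36.
Then R = B(k−1)f/C = k*(k + 4)*(k + 7)*(k + 9)/(36*(k + 5)), so s_k = R(k)·t_k = k*(-k - 9)/(18*(k**2 + 9*k + 18)).
Check: Δs_k = 2*(-k - 5)/(k**4 + 20*k**3 + 145*k**2 + 450*k + 504). ✓

s_k = k*(-k - 9)/(18*(k**2 + 9*k + 18))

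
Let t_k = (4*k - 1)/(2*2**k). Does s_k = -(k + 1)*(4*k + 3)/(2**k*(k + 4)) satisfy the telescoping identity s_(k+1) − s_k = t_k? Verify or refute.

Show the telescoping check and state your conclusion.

Invalid: residual 3*(-4*k**2 - 23*k - 2)/(2*2**k*(k**2 + 9*k + 20)) ≠ 0.

s_(k+1) = -(k + 2)*(4*k + 7)/(2*2**k*(k + 5))
s_(k+1) − s_k = (4*k**3 + 23*k**2 + 2*k - 26)/(2*2**k*(k**2 + 9*k + 20))
(s_(k+1) − s_k) − t_k = 3*(-4*k**2 - 23*k - 2)/(2*2**k*(k**2 + 9*k + 20))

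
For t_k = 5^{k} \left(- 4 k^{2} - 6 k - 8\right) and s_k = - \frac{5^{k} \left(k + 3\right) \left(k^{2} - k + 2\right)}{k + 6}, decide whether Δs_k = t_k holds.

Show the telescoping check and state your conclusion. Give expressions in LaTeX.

s_(k+1) = -5**(k + 1)*(k + 4)*(-k + (k + 1)**2 + 1)/(k + 7)
s_(k+1) − s_k = 5**k*(-4*k**4 - 46*k**3 - 167*k**2 - 221*k - 198)/(k**2 + 13*k + 42)
(s_(k+1) − s_k) − t_k = 5**k*(12*k**3 + 87*k**2 + 135*k + 138)/(k**2 + 13*k + 42)

Invalid: residual \frac{5^{k} \left(12 k^{3} + 87 k^{2} + 135 k + 138\right)}{k^{2} + 13 k + 42} ≠ 0.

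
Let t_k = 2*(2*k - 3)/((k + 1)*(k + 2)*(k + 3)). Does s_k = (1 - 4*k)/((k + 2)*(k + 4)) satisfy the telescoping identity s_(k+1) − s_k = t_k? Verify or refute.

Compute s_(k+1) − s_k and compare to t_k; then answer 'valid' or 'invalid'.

Invalid: residual 3*(-8*k**2 - 21*k + 27)/(k**5 + 15*k**4 + 85*k**3 + 225*k**2 + 274*k + 120) ≠ 0.

s_(k+1) = (-4*k - 3)/((k + 3)*(k + 5))
s_(k+1) − s_k = (4*k**2 + 2*k - 39)/(k**4 + 14*k**3 + 71*k**2 + 154*k + 120)
(s_(k+1) − s_k) − t_k = 3*(-8*k**2 - 21*k + 27)/(k**5 + 15*k**4 + 85*k**3 + 225*k**2 + 274*k + 120)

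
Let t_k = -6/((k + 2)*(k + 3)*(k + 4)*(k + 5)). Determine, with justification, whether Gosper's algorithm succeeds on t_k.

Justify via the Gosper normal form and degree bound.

Yes. s_k = k*(-k**2 - 9*k - 26)/(12*(k + 2)*(k + 3)*(k + 4)).

The ratio is (k + 2)/(k + 6).
Normal form (A,B,C) = (k + 2, k + 6, 1).
Need (k + 2)·f(k+1) − (k + 5)·f(k) = 1.
From deg A=1, deg B=1, deg C=0: d=3.
Solving with deg f ≤ 3: f(k) = k*(k**2 + 9*k + 26)/72.
So s_k = (B(k−1)f/C)·t_k = (k*(k + 5)*(k**2 + 9*k + 26)/72)·t_k = k*(-k**2 - 9*k - 26)/(12*(k + 2)*(k + 3)*(k + 4)).
s_(k+1) − s_k = -6/(k**4 + 14*k**3 + 71*k**2 + 154*k + 120) = t_k.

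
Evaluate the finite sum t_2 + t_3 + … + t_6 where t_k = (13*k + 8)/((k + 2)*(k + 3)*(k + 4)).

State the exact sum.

Step 1: r(k) = (k + 2)*(13*k + 21)/((k + 5)*(13*k + 8)).
Factor: A=k + 2; B=k + 5; C=k + 8/13.
Key eq: (k + 2)·f(k+1) = (k + 4)·f(k) + (k + 8/13).
d = 2 from the (1,1,1) case.
Coefficient equations give f(k) = k*(17*k + 7)/78.
Certificate R = B(k−1)f/C = k*(k + 4)*(17*k + 7)/(6*(13*k + 8)) gives s_k = k*(17*k + 7)/(6*(k + 2)*(k + 3)).
Δs = (13*k + 8)/(k**3 + 9*k**2 + 26*k + 24), as required.
Evaluate s at k=7 and k=2: 49/30 and 41/60; difference 19/20.

Σ = 19/20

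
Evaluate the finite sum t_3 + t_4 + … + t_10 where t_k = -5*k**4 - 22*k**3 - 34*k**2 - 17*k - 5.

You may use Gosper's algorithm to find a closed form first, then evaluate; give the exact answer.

Σ = -206776

Compute t_(k+1)/t_k: get (5*k**4 + 42*k**3 + 130*k**2 + 171*k + 83)/(5*k**4 + 22*k**3 + 34*k**2 + 17*k + 5).
Take A(k)=1, B(k)=1, C(k)=k**4 + 22*k**3/5 + 34*k**2/5 + 17*k/5 + 1.
f must satisfy (1)·f(k+1) − (1)·f(k) = k**4 + 22*k**3/5 + 34*k**2/5 + 17*k/5 + 1.
deg f ≤ 5 (via 0,0,4).
Match coefficients ⇒ f(k) = k*(k**4 + 3*k**3 + 2*k**2 - 3*k + 2)/5.
Get s_k = R·t_k = k*(-k**4 - 3*k**3 - 2*k**2 + 3*k - 2) with R(k) = B(k−1)f(k)/C(k) = k*(k**4 + 3*k**3 + 2*k**2 - 3*k + 2)/(5*k**4 + 22*k**3 + 34*k**2 + 17*k + 5).
Verify: -5*k**4 - 22*k**3 - 34*k**2 - 17*k - 5 matches t_k.
Evaluate s at k=11 and k=3: -207295 and -519; difference -206776.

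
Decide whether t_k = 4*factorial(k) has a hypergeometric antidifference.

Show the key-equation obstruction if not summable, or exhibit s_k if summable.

No. Not Gosper-summable.

Step 1: r(k) = k + 1.
Take A(k)=k + 1, B(k)=1, C(k)=1.
Key eq: (k + 1)·f(k+1) = (1)·f(k) + (1).
Bound: deg f ≤ -1.
Bound -1 < 0, so the key equation has no polynomial solution.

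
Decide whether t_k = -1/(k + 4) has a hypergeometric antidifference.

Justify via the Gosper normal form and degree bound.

Compute t_(k+1)/t_k: get (k + 4)/(k + 5).
So A=k + 4 and B=k + 5, with C=1.
Set up (k + 4)·f(k+1) − (k + 4)·f(k) − (1) = 0.
deg f ≤ 0 (via 1,1,0).
f = c0 ⇒ A·f(k+1) − B(k−1)·f(k) − C = -1. The system {-1 = 0} is inconsistent; no antidifference.

No — the linear system for f has no solution.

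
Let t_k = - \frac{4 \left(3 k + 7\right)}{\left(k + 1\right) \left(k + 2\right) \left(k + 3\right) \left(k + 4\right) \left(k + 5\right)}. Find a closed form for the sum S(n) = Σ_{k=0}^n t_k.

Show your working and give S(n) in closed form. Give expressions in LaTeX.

S(n) = \frac{- n^{3} - 11 n^{2} - 38 n - 28}{3 \left(n^{3} + 11 n^{2} + 38 n + 40\right)}

The ratio is (k + 1)*(3*k + 10)/((k + 6)*(3*k + 7)).
Factor: A=k + 1; B=k + 6; C=k + 7/3.
Need (k + 1)·f(k+1) − (k + 5)·f(k) = k + 7/3.
Bound: deg f ≤ 4.
Solving with deg f ≤ 4: f(k) = k*(k + 2)*(k**2 + 8*k + 19)/36.
R(k) = B(k−1)·f(k)/C(k) = k*(k + 2)*(k + 5)*(k**2 + 8*k + 19)/(12*(3*k + 7)); s_k = R·t_k = k*(-k**2 - 8*k - 19)/(3*(k**3 + 8*k**2 + 19*k + 12)).
Check: Δs_k = 4*(-3*k - 7)/(k**5 + 15*k**4 + 85*k**3 + 225*k**2 + 274*k + 120). ✓
s_(n+1) = (-n**3 - 11*n**2 - 38*n - 28)/(3*(n**3 + 11*n**2 + 38*n + 40)) and s_(0) = 0, so S(n) = (-n**3 - 11*n**2 - 38*n - 28)/(3*(n**3 + 11*n**2 + 38*n + 40)).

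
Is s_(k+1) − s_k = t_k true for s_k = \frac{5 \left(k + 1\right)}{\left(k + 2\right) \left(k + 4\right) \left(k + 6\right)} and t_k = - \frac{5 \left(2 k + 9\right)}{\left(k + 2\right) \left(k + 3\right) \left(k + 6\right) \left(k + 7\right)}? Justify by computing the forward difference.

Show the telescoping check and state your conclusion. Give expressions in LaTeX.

s_(k+1) = 5*(k + 2)/((k + 3)*(k + 5)*(k + 7))
s_(k+1) − s_k = 5*(-2*k**3 - 18*k**2 - 40*k - 9)/(k**6 + 27*k**5 + 295*k**4 + 1665*k**3 + 5104*k**2 + 8028*k + 5040)
(s_(k+1) − s_k) − t_k = 45*(k**2 + 9*k + 19)/(k**6 + 27*k**5 + 295*k**4 + 1665*k**3 + 5104*k**2 + 8028*k + 5040)

Invalid: residual \frac{45 \left(k^{2} + 9 k + 19\right)}{k^{6} + 27 k^{5} + 295 k^{4} + 1665 k^{3} + 5104 k^{2} + 8028 k + 5040} ≠ 0.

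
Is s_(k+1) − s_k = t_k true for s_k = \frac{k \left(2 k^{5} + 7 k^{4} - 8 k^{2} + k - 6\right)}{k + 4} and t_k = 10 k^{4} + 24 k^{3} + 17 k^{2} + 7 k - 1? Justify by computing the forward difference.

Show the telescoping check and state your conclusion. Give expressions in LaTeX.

Invalid: residual \frac{- 8 k^{5} - 63 k^{4} - 116 k^{3} - 74 k^{2} - 29 k + 4}{k^{2} + 9 k + 20} ≠ 0.

s_(k+1) = (k + 1)*(k + 2*(k + 1)**5 + 7*(k + 1)**4 - 8*(k + 1)**2 - 5)/(k + 5)
s_(k+1) − s_k = 2*(5*k**6 + 53*k**5 + 185*k**4 + 262*k**3 + 164*k**2 + 51*k - 8)/(k**2 + 9*k + 20)
(s_(k+1) − s_k) − t_k = (-8*k**5 - 63*k**4 - 116*k**3 - 74*k**2 - 29*k + 4)/(k**2 + 9*k + 20)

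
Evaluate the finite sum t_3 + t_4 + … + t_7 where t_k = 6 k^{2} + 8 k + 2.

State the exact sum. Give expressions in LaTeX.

Σ = 1020

Compute t_(k+1)/t_k: get (3*k**2 + 10*k + 8)/(3*k**2 + 4*k + 1).
Take A(k)=1, B(k)=1, C(k)=k**2 + 4*k/3 + 1/3.
Need (1)·f(k+1) − (1)·f(k) = k**2 + 4*k/3 + 1/3.
d = 3 from the (0,0,2) case.
Match coefficients ⇒ f(k) = k*(k + 1)*(2*k - 1)/6.
Certificate R = B(k−1)f/C = k*(2*k - 1)/(2*(3*k + 1)) gives s_k = k*(2*k**2 + k - 1).
Check: Δs_k = 6*k**2 + 8*k + 2. ✓
Evaluate s at k=8 and k=3: 1080 and 60; difference 1020.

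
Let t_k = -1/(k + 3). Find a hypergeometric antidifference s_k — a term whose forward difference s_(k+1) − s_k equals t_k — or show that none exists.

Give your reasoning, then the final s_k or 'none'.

r(k) = (k + 3)/(k + 4) after simplifying.
Take A(k)=k + 3, B(k)=k + 4, C(k)=1.
Need (k + 3)·f(k+1) − (k + 3)·f(k) = 1.
Degrees (1,1,0) ⇒ d ≤ 0.
Put f(k) = c0: A·f(k+1) − B(k−1)·f(k) − C = -1; need -1 = 0 — inconsistent ⇒ no f, not summable.

none (Gosper's algorithm certifies no s_k)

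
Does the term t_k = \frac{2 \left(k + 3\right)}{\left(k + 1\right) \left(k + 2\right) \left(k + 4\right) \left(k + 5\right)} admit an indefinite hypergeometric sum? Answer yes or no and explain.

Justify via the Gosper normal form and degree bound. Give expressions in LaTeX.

The ratio is (k + 1)*(k + 4)**2/((k + 3)**2*(k + 6)).
Gosper form: A/B · C(k+1)/C(k) with A=k + 1, B=k + 6, C=k**2 + 6*k + 9.
f must satisfy (k + 1)·f(k+1) − (k + 5)·f(k) = k**2 + 6*k + 9.
d = 4 from the (1,1,2) case.
Solve for f: f(k) = k*(k + 2)*(k + 3)*(k + 5)/8 (degree 4 ≤ 4).
R(k) = B(k−1)·f(k)/C(k) = k*(k + 2)*(k + 5)**2/(8*(k + 3)); s_k = R·t_k = k*(k + 5)/(4*(k**2 + 5*k + 4)).
Check: Δs_k = 2*(k + 3)/(k**4 + 12*k**3 + 49*k**2 + 78*k + 40). ✓

Yes. s_k = \frac{k \left(k + 5\right)}{4 \left(k^{2} + 5 k + 4\right)}.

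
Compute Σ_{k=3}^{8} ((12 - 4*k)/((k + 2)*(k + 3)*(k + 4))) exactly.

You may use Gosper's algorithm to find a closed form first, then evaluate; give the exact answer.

Σ = -5/66

The ratio is (k - 2)*(k + 2)/((k - 3)*(k + 5)).
Take A(k)=k + 2, B(k)=k + 5, C(k)=k - 3.
Need (k + 2)·f(k+1) − (k + 4)·f(k) = k - 3.
Degrees (1,1,1) ⇒ d ≤ 2.
Coefficient equations give f(k) = -k*(k + 17)/12.
Certificate R = B(k−1)f/C = -k*(k + 4)*(k + 17)/(12*(k - 3)) gives s_k = k*(k + 17)/(3*(k + 2)*(k + 3)).
Δs = 4*(3 - k)/(k**3 + 9*k**2 + 26*k + 24), as required.
Σ_(k=3)^(8) t_k = s_(9) − s_(3) = 13/22 − (2/3) = -5/66.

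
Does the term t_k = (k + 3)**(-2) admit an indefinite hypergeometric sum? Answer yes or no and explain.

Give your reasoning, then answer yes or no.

No — key equation has no polynomial f.

Compute t_(k+1)/t_k: get (k + 3)**2/(k + 4)**2.
Normal form (A,B,C) = (k**2 + 6*k + 9, k**2 + 8*k + 16, 1).
Key eq: (k**2 + 6*k + 9)·f(k+1) = (k**2 + 6*k + 9)·f(k) + (1).
d = 0 from the (2,2,0) case.
Write f(k) = c0. Then LHS − RHS = -1, requiring -1 = 0: contradictory. No certificate.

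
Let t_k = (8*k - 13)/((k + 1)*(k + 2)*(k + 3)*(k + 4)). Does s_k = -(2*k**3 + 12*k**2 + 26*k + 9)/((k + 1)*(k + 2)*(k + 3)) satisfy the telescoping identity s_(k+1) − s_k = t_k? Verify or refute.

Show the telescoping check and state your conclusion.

Valid — Δs_k = t_k.

s_(k+1) = (-26*k - 2*(k + 1)**3 - 12*(k + 1)**2 - 35)/((k + 2)*(k + 3)*(k + 4))
s_(k+1) − s_k = (8*k - 13)/(k**4 + 10*k**3 + 35*k**2 + 50*k + 24)
(s_(k+1) − s_k) − t_k = 0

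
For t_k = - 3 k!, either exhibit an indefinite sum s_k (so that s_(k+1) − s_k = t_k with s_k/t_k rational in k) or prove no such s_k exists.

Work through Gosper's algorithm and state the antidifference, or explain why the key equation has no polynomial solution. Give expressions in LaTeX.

Step 1: r(k) = k + 1.
Take A(k)=k + 1, B(k)=1, C(k)=1.
Set up (k + 1)·f(k+1) − (1)·f(k) − (1) = 0.
Bound: deg f ≤ -1.
Negative degree bound (-1): no f exists, t_k not Gosper-summable.

no hypergeometric antidifference exists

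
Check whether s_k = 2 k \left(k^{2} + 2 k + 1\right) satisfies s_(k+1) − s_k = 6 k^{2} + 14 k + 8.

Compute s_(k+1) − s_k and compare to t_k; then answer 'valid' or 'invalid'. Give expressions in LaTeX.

Valid: the claim telescopes to t_k.

s_(k+1) = 2*(k + 1)*(2*k + (k + 1)**2 + 3)
s_(k+1) − s_k = 6*k**2 + 14*k + 8
(s_(k+1) − s_k) − t_k = 0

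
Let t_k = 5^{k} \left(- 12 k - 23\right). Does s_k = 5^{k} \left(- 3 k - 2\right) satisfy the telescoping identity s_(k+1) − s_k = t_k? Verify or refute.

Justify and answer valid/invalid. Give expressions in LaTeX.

s_(k+1) = 5**(k + 1)*(-3*k - 5)
s_(k+1) − s_k = 5**k*(-12*k - 23)
(s_(k+1) − s_k) − t_k = 0

Valid — Δs_k = t_k.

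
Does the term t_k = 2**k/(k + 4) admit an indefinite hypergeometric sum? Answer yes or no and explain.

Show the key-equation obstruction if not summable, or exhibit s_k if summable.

No — negative degree bound, so no certificate f.

Ratio r(k) = 2*(k + 4)/(k + 5).
Take A(k)=2*k + 8, B(k)=k + 5, C(k)=1.
f must satisfy (2*k + 8)·f(k+1) − (k + 4)·f(k) = 1.
d = -1 from the (1,1,0) case.
Negative degree bound (-1): no f exists, t_k not Gosper-summable.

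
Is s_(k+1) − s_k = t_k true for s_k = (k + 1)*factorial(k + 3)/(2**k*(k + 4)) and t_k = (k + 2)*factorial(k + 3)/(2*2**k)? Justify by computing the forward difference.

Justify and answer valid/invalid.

Invalid: residual -3*(k**2 + 6*k + 6)*factorial(k + 3)/(2*2**k*(k + 4)*(k + 5)) ≠ 0.

s_(k+1) = (k + 2)*factorial(k + 4)/(2*2**k*(k + 5))
s_(k+1) − s_k = (k**3 + 8*k**2 + 20*k + 22)*factorial(k + 3)/(2*2**k*(k + 4)*(k + 5))
(s_(k+1) − s_k) − t_k = -3*(k**2 + 6*k + 6)*factorial(k + 3)/(2*2**k*(k + 4)*(k + 5))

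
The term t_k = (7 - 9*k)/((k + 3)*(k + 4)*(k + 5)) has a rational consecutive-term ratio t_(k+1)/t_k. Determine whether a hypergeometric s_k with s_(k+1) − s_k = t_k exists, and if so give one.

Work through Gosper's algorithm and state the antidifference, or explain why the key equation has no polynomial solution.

s_k = k*(19 - 5*k)/(6*(k + 3)*(k + 4))

t_(k+1)/t_k = (k + 3)*(9*k + 2)/((k + 6)*(9*k - 7)).
A = k + 3, B = k + 6, C = k - 7/9.
Need (k + 3)·f(k+1) − (k + 5)·f(k) = k - 7/9.
Bound: deg f ≤ 2.
Coefficient equations give f(k) = k*(5*k - 19)/54.
Get s_k = R·t_k = k*(19 - 5*k)/(6*(k + 3)*(k + 4)) with R(k) = B(k−1)f(k)/C(k) = k*(k + 5)*(5*k - 19)/(6*(9*k - 7)).
Δs = (7 - 9*k)/(k**3 + 12*k**2 + 47*k + 60), as required.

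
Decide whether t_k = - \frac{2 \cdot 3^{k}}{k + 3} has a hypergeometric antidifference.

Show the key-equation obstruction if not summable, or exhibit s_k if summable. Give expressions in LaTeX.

The ratio is 3*(k + 3)/(k + 4).
Normal form (A,B,C) = (3*k + 9, k + 4, 1).
Key eq: (3*k + 9)·f(k+1) = (k + 3)·f(k) + (1).
From deg A=1, deg B=1, deg C=0: d=-1.
Bound -1 < 0, so the key equation has no polynomial solution.

No; the degree bound rules out any f.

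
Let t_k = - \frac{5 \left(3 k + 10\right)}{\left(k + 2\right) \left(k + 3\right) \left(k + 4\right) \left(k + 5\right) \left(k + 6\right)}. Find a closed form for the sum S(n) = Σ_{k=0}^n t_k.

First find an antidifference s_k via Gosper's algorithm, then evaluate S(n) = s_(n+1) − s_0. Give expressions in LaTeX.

S(n) = \frac{- n^{3} - 14 n^{2} - 63 n - 50}{8 \left(n^{3} + 14 n^{2} + 63 n + 90\right)}

t_(k+1)/t_k = (k + 2)*(3*k + 13)/((k + 7)*(3*k + 10)).
Factor: A=k + 2; B=k + 7; C=k + 10/3.
Need (k + 2)·f(k+1) − (k + 6)·f(k) = k + 10/3.
d = 4 from the (1,1,1) case.
Coefficient equations give f(k) = k*(k + 3)*(k**2 + 11*k + 38)/120.
So s_k = (B(k−1)f/C)·t_k = (k*(k + 3)*(k + 6)*(k**2 + 11*k + 38)/(40*(3*k + 10)))·t_k = k*(-k**2 - 11*k - 38)/(8*(k**3 + 11*k**2 + 38*k + 40)).
s_(k+1) − s_k = 5*(-3*k - 10)/(k**5 + 20*k**4 + 155*k**3 + 580*k**2 + 1044*k + 720) = t_k.
Telescope: S(n) = s_(n+1) − s_(0) = (-n**3 - 14*n**2 - 63*n - 50)/(8*(n**3 + 14*n**2 + 63*n + 90)) − (0) = (-n**3 - 14*n**2 - 63*n - 50)/(8*(n**3 + 14*n**2 + 63*n + 90)).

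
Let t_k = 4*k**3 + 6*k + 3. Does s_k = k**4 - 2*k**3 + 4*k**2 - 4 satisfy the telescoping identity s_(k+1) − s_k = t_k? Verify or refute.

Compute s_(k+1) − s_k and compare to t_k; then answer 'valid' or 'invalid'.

valid (s_(k+1) − s_k reduces to t_k)

s_(k+1) = k**4 + 2*k**3 + 4*k**2 + 6*k - 1
s_(k+1) − s_k = 4*k**3 + 6*k + 3
(s_(k+1) − s_k) − t_k = 0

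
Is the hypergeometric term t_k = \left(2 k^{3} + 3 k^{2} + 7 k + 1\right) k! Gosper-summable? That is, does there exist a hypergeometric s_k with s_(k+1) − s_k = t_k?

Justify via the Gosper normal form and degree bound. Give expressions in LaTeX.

The ratio is (2*k**4 + 11*k**3 + 28*k**2 + 32*k + 13)/(2*k**3 + 3*k**2 + 7*k + 1).
Factor: A=k + 1; B=1; C=k**3 + 3*k**2/2 + 7*k/2 + 1/2.
Need (k + 1)·f(k+1) − (1)·f(k) = k**3 + 3*k**2/2 + 7*k/2 + 1/2.
d = 2 from the (1,0,3) case.
Match coefficients ⇒ f(k) = (2*k**2 - k + 2)/2.
So s_k = (B(k−1)f/C)·t_k = ((2*k**2 - k + 2)/(2*k**3 + 3*k**2 + 7*k + 1))·t_k = (2*k**2 - k + 2)*factorial(k).
Check: Δs_k = (2*k**3 + 3*k**2 + 7*k + 1)*factorial(k). ✓

Yes. s_k = \left(2 k^{2} - k + 2\right) k!.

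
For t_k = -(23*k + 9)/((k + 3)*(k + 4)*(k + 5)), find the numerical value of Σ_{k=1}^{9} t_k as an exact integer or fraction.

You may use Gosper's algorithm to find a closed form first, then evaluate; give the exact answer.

Compute t_(k+1)/t_k: get (k + 3)*(23*k + 32)/((k + 6)*(23*k + 9)).
Factor: A=k + 3; B=k + 6; C=k + 9/23.
Set up (k + 3)·f(k+1) − (k + 5)·f(k) − (k + 9/23) = 0.
deg f ≤ 2 (via 1,1,1).
Solve for f: f(k) = k*(13*k - 1)/92 (degree 2 ≤ 2).
Certificate R = B(k−1)f/C = k*(k + 5)*(13*k - 1)/(4*(23*k + 9)) gives s_k = k*(1 - 13*k)/(4*(k + 3)*(k + 4)).
Δs = (-23*k - 9)/(k**3 + 12*k**2 + 47*k + 60), as required.
Telescoping: Σ = s_(10) − s_(1) = -645/364 − (-3/20) = -738/455.

Σ = -738/455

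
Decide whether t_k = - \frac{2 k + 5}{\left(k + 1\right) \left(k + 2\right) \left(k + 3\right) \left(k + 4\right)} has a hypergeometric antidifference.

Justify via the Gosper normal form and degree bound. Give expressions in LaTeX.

Yes. s_k = \frac{k \left(- k - 4\right)}{3 \left(k^{2} + 4 k + 3\right)}.

t_(k+1)/t_k = (k + 1)*(2*k + 7)/((k + 5)*(2*k + 5)).
Take A(k)=k + 1, B(k)=k + 5, C(k)=k + 5/2.
f must satisfy (k + 1)·f(k+1) − (k + 4)·f(k) = k + 5/2.
From deg A=1, deg B=1, deg C=1: d=3.
A polynomial solution: f(k) = k*(k + 2)*(k + 4)/6.
So s_k = (B(k−1)f/C)·t_k = (k*(k + 2)*(k + 4)**2/(3*(2*k + 5)))·t_k = k*(-k - 4)/(3*(k**2 + 4*k + 3)).
Δs = (-2*k - 5)/(k**4 + 10*k**3 + 35*k**2 + 50*k + 24), as required.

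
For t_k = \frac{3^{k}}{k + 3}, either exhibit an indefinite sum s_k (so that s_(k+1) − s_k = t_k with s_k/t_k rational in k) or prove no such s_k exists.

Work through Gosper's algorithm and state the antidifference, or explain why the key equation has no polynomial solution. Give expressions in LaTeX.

no hypergeometric antidifference exists

The ratio is 3*(k + 3)/(k + 4).
Normal form (A,B,C) = (3*k + 9, k + 4, 1).
f must satisfy (3*k + 9)·f(k+1) − (k + 3)·f(k) = 1.
Bound: deg f ≤ -1.
Negative degree bound (-1): no f exists, t_k not Gosper-summable.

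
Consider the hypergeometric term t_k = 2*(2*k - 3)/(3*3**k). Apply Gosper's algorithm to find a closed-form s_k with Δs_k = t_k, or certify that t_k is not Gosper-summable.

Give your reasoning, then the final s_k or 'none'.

Step 1: r(k) = (2*k - 1)/(3*(2*k - 3)).
Normal form (A,B,C) = (1/3, 1, k - 3/2).
Solve (1/3)·f(k+1) − (1)·f(k) = k - 3/2.
From deg A=0, deg B=0, deg C=1: d=1.
Solving with deg f ≤ 1: f(k) = -3*(k - 1)/2.
So s_k = (B(k−1)f/C)·t_k = (-3*(k - 1)/(2*k - 3))·t_k = 2*(1 - k)/3**k.
Verify: 2*(2*k - 3)/(3*3**k) matches t_k.

s_k = 2*(1 - k)/3**k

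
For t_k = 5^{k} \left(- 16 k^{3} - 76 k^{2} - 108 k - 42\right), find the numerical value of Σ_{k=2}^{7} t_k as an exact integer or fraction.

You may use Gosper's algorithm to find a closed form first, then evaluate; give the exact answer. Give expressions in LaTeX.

Σ = -905467500

Step 1: r(k) = 5*(8*k**3 + 62*k**2 + 154*k + 121)/(8*k**3 + 38*k**2 + 54*k + 21).
So A=5 and B=1, with C=k**3 + 19*k**2/4 + 27*k/4 + 21/8.
Need (5)·f(k+1) − (1)·f(k) = k**3 + 19*k**2/4 + 27*k/4 + 21/8.
From deg A=0, deg B=0, deg C=3: d=3.
Solving with deg f ≤ 3: f(k) = (2*k**3 + 2*k**2 + k - 1)/8.
Get s_k = R·t_k = 2*5**k*(-2*k**3 - 2*k**2 - k + 1) with R(k) = B(k−1)f(k)/C(k) = (2*k**3 + 2*k**2 + k - 1)/((4*k + 7)*(2*k**2 + 6*k + 3)).
Check: Δs_k = 5**k*(-16*k**3 - 76*k**2 - 108*k - 42). ✓
Sum = s_(8) − s_(2); s_(8) = -905468750, s_(2) = -1250 ⇒ -905467500.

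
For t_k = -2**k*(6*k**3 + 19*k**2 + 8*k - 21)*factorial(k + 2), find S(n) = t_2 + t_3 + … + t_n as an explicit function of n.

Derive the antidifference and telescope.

S(n) = -6*2**n*n**2*factorial(n + 3) - 4*2**n*n*factorial(n + 3) + 8*2**n*factorial(n + 3) + 96

Step 1: r(k) = 2*(6*k**4 + 55*k**3 + 175*k**2 + 204*k + 36)/(6*k**3 + 19*k**2 + 8*k - 21).
Gosper form: A/B · C(k+1)/C(k) with A=2*k + 6, B=1, C=k**3 + 19*k**2/6 + 4*k/3 - 7/2.
Solve (2*k + 6)·f(k+1) − (1)·f(k) = k**3 + 19*k**2/6 + 4*k/3 - 7/2.
From deg A=1, deg B=0, deg C=3: d=2.
Match coefficients ⇒ f(k) = (3*k**2 - 4*k - 3)/6.
R(k) = B(k−1)·f(k)/C(k) = (3*k**2 - 4*k - 3)/(6*k**3 + 19*k**2 + 8*k - 21); s_k = R·t_k = 2**k*(-3*k**2 + 4*k + 3)*factorial(k + 2).
Verify: -2**k*(6*k**3 + 19*k**2 + 8*k - 21)*factorial(k + 2) matches t_k.
Evaluate: s_(n+1) = -2**(n + 1)*(3*n**2 + 2*n - 4)*factorial(n + 3); subtract s_(2) = -96 ⇒ S(n) = -6*2**n*n**2*factorial(n + 3) - 4*2**n*n*factorial(n + 3) + 8*2**n*factorial(n + 3) + 96.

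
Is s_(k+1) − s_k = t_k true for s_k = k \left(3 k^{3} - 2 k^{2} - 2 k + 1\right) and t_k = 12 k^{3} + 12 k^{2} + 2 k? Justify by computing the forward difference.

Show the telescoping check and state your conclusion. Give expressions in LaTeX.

s_(k+1) = k*(3*k**3 + 10*k**2 + 10*k + 3)
s_(k+1) − s_k = 2*k*(6*k**2 + 6*k + 1)
(s_(k+1) − s_k) − t_k = 0

valid; difference matches t_k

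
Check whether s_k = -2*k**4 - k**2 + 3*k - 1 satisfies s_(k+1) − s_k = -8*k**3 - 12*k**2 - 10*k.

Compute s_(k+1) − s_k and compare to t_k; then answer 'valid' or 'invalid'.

s_(k+1) = 3*k - 2*(k + 1)**4 - (k + 1)**2 + 2
s_(k+1) − s_k = 2*k*(-4*k**2 - 6*k - 5)
(s_(k+1) − s_k) − t_k = 0

Valid: the claim telescopes to t_k.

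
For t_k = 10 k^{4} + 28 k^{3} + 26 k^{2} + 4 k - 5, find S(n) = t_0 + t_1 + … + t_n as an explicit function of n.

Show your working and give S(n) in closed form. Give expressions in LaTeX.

S(n) = 2 n^{5} + 12 n^{4} + 26 n^{3} + 22 n^{2} + n - 5

r(k) = (10*k**4 + 68*k**3 + 170*k**2 + 180*k + 63)/(10*k**4 + 28*k**3 + 26*k**2 + 4*k - 5) after simplifying.
A = 1, B = 1, C = k**4 + 14*k**3/5 + 13*k**2/5 + 2*k/5 - 1/2.
Set up (1)·f(k+1) − (1)·f(k) − (k**4 + 14*k**3/5 + 13*k**2/5 + 2*k/5 - 1/2) = 0.
d = 5 from the (0,0,4) case.
Match coefficients ⇒ f(k) = k*(2*k**4 + 2*k**3 - 2*k**2 - 4*k - 3)/10.
Get s_k = R·t_k = k*(2*k**4 + 2*k**3 - 2*k**2 - 4*k - 3) with R(k) = B(k−1)f(k)/C(k) = k*(2*k**4 + 2*k**3 - 2*k**2 - 4*k - 3)/(10*k**4 + 28*k**3 + 26*k**2 + 4*k - 5).
s_(k+1) − s_k = 10*k**4 + 28*k**3 + 26*k**2 + 4*k - 5 = t_k.
Σ_(k=0)^n t_k = s_(n+1) − s_(0) = (2*n**5 + 12*n**4 + 26*n**3 + 22*n**2 + n - 5) − (0), i.e. 2*n**5 + 12*n**4 + 26*n**3 + 22*n**2 + n - 5.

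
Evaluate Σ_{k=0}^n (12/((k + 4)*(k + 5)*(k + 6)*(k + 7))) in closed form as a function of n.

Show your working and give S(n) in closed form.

S(n) = (n**3 + 18*n**2 + 107*n + 90)/(30*(n**3 + 18*n**2 + 107*n + 210))

t_(k+1)/t_k = (k + 4)/(k + 8).
Factor: A=k + 4; B=k + 8; C=1.
f must satisfy (k + 4)·f(k+1) − (k + 7)·f(k) = 1.
Bound: deg f ≤ 3.
Coefficient equations give f(k) = k*(k**2 + 15*k + 74)/360.
R(k) = B(k−1)·f(k)/C(k) = k*(k + 7)*(k**2 + 15*k + 74)/360; s_k = R·t_k = k*(k**2 + 15*k + 74)/(30*(k + 4)*(k + 5)*(k + 6)).
s_(k+1) − s_k = 12/(k**4 + 22*k**3 + 179*k**2 + 638*k + 840) = t_k.
Evaluate: s_(n+1) = (n**3 + 18*n**2 + 107*n + 90)/(30*(n**3 + 18*n**2 + 107*n + 210)); subtract s_(0) = 0 ⇒ S(n) = (n**3 + 18*n**2 + 107*n + 90)/(30*(n**3 + 18*n**2 + 107*n + 210)).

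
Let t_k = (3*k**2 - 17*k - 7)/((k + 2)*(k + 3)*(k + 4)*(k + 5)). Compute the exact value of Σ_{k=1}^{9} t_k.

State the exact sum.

Ratio r(k) = (k + 2)*(17*k - 3*(k + 1)**2 + 24)/((k + 6)*(-3*k**2 + 17*k + 7)).
Take A(k)=k + 2, B(k)=k + 6, C(k)=k**2 - 17*k/3 - 7/3.
Need (k + 2)·f(k+1) − (k + 5)·f(k) = k**2 - 17*k/3 - 7/3.
From deg A=1, deg B=1, deg C=2: d=3.
Coefficient equations give f(k) = -k*(k**2 + 81*k + 2)/72.
Certificate R = B(k−1)f/C = -k*(k + 5)*(k**2 + 81*k + 2)/(24*(3*k**2 - 17*k - 7)) gives s_k = k*(-k**2 - 81*k - 2)/(24*(k + 2)*(k + 3)*(k + 4)).
s_(k+1) − s_k = (3*k**2 - 17*k - 7)/(k**4 + 14*k**3 + 71*k**2 + 154*k + 120) = t_k.
Σ_(k=1)^(9) t_k = s_(10) − s_(1) = -95/546 − (-7/120) = -421/3640.

Σ = -421/3640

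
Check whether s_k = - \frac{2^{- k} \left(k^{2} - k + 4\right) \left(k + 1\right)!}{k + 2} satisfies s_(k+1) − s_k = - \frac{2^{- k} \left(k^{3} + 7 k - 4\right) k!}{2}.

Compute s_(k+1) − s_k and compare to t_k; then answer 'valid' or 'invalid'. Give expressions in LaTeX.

s_(k+1) = -(k**2 + k + 4)*factorial(k + 2)/(2*2**k*(k + 3))
s_(k+1) − s_k = -(k**4 + 3*k**3 + 8*k**2 + 18*k - 8)*factorial(k + 1)/(2*2**k*(k + 2)*(k + 3))
(s_(k+1) − s_k) − t_k = (k**4 + 2*k**3 + 5*k**2 + 12*k - 16)*factorial(k)/(2*2**k*(k + 2)*(k + 3))

Invalid: residual \frac{2^{- k} \left(k^{4} + 2 k^{3} + 5 k^{2} + 12 k - 16\right) k!}{2 \left(k + 2\right) \left(k + 3\right)} ≠ 0.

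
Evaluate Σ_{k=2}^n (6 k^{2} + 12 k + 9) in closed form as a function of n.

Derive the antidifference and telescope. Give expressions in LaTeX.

t_(k+1)/t_k = (2*k**2 + 8*k + 9)/(2*k**2 + 4*k + 3).
Factor: A=1; B=1; C=k**2 + 2*k + 3/2.
Need (1)·f(k+1) − (1)·f(k) = k**2 + 2*k + 3/2.
Degrees (0,0,2) ⇒ d ≤ 3.
A polynomial solution: f(k) = k*(2*k**2 + 3*k + 4)/6.
Then R = B(k−1)f/C = k*(2*k**2 + 3*k + 4)/(3*(2*k**2 + 4*k + 3)), so s_k = R(k)·t_k = k*(2*k**2 + 3*k + 4).
Verify: 6*k**2 + 12*k + 9 matches t_k.
Σ_(k=2)^n t_k = s_(n+1) − s_(2) = (2*n**3 + 9*n**2 + 16*n + 9) − (36), i.e. 2*n**3 + 9*n**2 + 16*n - 27.

S(n) = 2 n^{3} + 9 n^{2} + 16 n - 27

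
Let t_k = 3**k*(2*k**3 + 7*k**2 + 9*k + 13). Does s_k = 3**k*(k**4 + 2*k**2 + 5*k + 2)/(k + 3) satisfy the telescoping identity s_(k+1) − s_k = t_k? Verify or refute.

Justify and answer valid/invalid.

Invalid: residual 3**k*(-4*k**4 - 24*k**3 - 62*k**2 - 74*k - 74)/(k**2 + 7*k + 12) ≠ 0.

s_(k+1) = 3**(k + 1)*(5*k + (k + 1)**4 + 2*(k + 1)**2 + 7)/(k + 4)
s_(k+1) − s_k = 3**k*(2*k**5 + 17*k**4 + 58*k**3 + 98*k**2 + 125*k + 82)/(k**2 + 7*k + 12)
(s_(k+1) − s_k) − t_k = 3**k*(-4*k**4 - 24*k**3 - 62*k**2 - 74*k - 74)/(k**2 + 7*k + 12)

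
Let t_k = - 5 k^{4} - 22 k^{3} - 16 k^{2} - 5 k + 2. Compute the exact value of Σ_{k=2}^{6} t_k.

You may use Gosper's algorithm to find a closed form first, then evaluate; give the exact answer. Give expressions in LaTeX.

r(k) = (5*k**4 + 42*k**3 + 112*k**2 + 123*k + 46)/(5*k**4 + 22*k**3 + 16*k**2 + 5*k - 2) after simplifying.
Factor: A=1; B=1; C=k**4 + 22*k**3/5 + 16*k**2/5 + k - 2/5.
Need (1)·f(k+1) − (1)·f(k) = k**4 + 22*k**3/5 + 16*k**2/5 + k - 2/5.
Bound: deg f ≤ 5.
Solve for f: f(k) = k*(k**4 + 3*k**3 - 4*k**2 - 2)/5 (degree 5 ≤ 5).
R(k) = B(k−1)·f(k)/C(k) = k*(k**4 + 3*k**3 - 4*k**2 - 2)/(5*k**4 + 22*k**3 + 16*k**2 + 5*k - 2); s_k = R·t_k = k*(-k**4 - 3*k**3 + 4*k**2 + 2).
Verify: -5*k**4 - 22*k**3 - 16*k**2 - 5*k + 2 matches t_k.
Evaluate s at k=7 and k=2: -22624 and -44; difference -22580.

Σ = -22580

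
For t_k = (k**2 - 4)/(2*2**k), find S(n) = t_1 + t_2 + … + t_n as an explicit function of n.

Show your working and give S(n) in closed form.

Compute t_(k+1)/t_k: get ((k + 1)**2 - 4)/(2*(k**2 - 4)).
A = 1/2, B = 1, C = k**2 - 4.
Key eq: (1/2)·f(k+1) = (1)·f(k) + (k**2 - 4).
d = 2 from the (0,0,2) case.
Solve for f: f(k) = -2*(k**2 + 2*k - 1) (degree 2 ≤ 2).
R(k) = B(k−1)·f(k)/C(k) = -2*(k**2 + 2*k - 1)/((k - 2)*(k + 2)); s_k = R·t_k = (-k**2 - 2*k + 1)/2**k.
s_(k+1) − s_k = (k**2 - 4)/(2*2**k) = t_k.
Σ_(k=1)^n t_k = s_(n+1) − s_(1) = (2**(-n - 1)*(-n**2 - 4*n - 2)) − (-1), i.e. 2**(-n - 1)*(2**(n + 1) - n**2 - 4*n - 2).

S(n) = 2**(-n - 1)*(2**(n + 1) - n**2 - 4*n - 2)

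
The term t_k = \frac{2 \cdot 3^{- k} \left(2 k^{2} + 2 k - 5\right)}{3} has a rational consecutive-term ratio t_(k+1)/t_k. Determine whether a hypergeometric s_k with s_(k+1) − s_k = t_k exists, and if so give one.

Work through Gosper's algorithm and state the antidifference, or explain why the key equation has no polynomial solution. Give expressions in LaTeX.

Ratio r(k) = (2*k**2 + 6*k - 1)/(3*(2*k**2 + 2*k - 5)).
A = 1/3, B = 1, C = k**2 + k - 5/2.
f must satisfy (1/3)·f(k+1) − (1)·f(k) = k**2 + k - 5/2.
deg f ≤ 2 (via 0,0,2).
Match coefficients ⇒ f(k) = -3*(k**2 + 2*k - 1)/2.
Certificate R = B(k−1)f/C = -3*(k**2 + 2*k - 1)/(2*k**2 + 2*k - 5) gives s_k = 2*(-k**2 - 2*k + 1)/3**k.
Δs = 2*(2*k**2 + 2*k - 5)/(3*3**k), as required.

s_k = 2 \cdot 3^{- k} \left(- k^{2} - 2 k + 1\right)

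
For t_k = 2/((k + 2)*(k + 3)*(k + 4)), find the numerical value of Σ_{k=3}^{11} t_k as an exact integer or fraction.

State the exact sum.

Σ = 1/35

t_(k+1)/t_k = (k + 2)/(k + 5).
Normal form (A,B,C) = (k + 2, k + 5, 1).
Need (k + 2)·f(k+1) − (k + 4)·f(k) = 1.
d = 2 from the (1,1,0) case.
Match coefficients ⇒ f(k) = k*(k + 5)/12.
R(k) = B(k−1)·f(k)/C(k) = k*(k + 4)*(k + 5)/12; s_k = R·t_k = k*(k + 5)/(6*(k + 2)*(k + 3)).
s_(k+1) − s_k = 2/(k**3 + 9*k**2 + 26*k + 24) = t_k.
Telescoping: Σ = s_(12) − s_(3) = 17/105 − (2/15) = 1/35.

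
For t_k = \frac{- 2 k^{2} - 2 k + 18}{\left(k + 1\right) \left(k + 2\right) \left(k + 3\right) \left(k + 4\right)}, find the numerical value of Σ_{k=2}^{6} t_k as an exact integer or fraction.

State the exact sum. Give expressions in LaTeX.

Σ = -11/360

Step 1: r(k) = (k + 1)*(k + (k + 1)**2 - 8)/((k + 5)*(k**2 + k - 9)).
So A=k + 1 and B=k + 5, with C=k**2 + k - 9.
f must satisfy (k + 1)·f(k+1) − (k + 4)·f(k) = k**2 + k - 9.
Bound: deg f ≤ 3.
Solving with deg f ≤ 3: f(k) = -k*(k**2 + 9*k + 17)/3.
Certificate R = B(k−1)f/C = -k*(k + 4)*(k**2 + 9*k + 17)/(3*(k**2 + k - 9)) gives s_k = 2*k*(k**2 + 9*k + 17)/(3*(k + 1)*(k + 2)*(k + 3)).
s_(k+1) − s_k = 2*(-k**2 - k + 9)/(k**4 + 10*k**3 + 35*k**2 + 50*k + 24) = t_k.
Telescoping: Σ = s_(7) − s_(2) = 301/360 − (13/15) = -11/360.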